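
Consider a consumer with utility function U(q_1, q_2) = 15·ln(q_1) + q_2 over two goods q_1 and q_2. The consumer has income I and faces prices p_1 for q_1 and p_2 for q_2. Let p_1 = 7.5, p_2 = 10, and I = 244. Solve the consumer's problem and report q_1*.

MU_q_1 = 15/q_1, MU_q_2 = 1. Tangency: 15/q_1 = p_1/p_2.
So q_1*(p_1,p_2) = 15·p_2/p_1, independent of income; and q_2* = (I − 15·p_2)/p_2.
At the given prices: q_1* = 15·10/7.5 = 20.

q_1* = 20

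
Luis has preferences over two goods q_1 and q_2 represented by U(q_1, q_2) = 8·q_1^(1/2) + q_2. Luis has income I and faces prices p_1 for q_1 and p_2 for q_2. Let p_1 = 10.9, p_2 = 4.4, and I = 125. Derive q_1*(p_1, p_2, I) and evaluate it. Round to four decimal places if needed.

MU_q_1 = 4/√q_1, MU_q_2 = 1. Tangency: 4/√q_1 = p_1/p_2.
Thus q_1* = (4·p_2/p_1)² — independent of I — with the rest of income spent on q_2.
Plugging in: q_1* = (4·4.4/10.9)² = 2.6072.

q_1* = 2.6072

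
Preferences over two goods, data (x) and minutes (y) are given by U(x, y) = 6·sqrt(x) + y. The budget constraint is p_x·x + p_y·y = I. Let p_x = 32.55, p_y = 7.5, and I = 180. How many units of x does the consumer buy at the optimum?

Set MRS = p_x/p_y: 3·x^(−1/2) = p_x/p_y.
Thus x* = (3·p_y/p_x)² — independent of I — with the rest of income spent on y.
Plugging in: x* = (3·7.5/32.55)² = 0.4778.

x* = 0.4778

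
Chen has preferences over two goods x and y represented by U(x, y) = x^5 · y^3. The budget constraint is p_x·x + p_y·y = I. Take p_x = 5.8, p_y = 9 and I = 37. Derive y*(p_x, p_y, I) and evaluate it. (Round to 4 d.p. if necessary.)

y* = 1.5417

Tangency: MRS = (5/3)·y/x = p_x/p_y.
So 5·p_y·y = 3·p_x·x; combined with the budget, a share 0.625 of income goes to x.
Demand: x*(p_x,p_y,I) = 0.625·I/p_x and y* = 0.375·I/p_y.
At p_x=5.8, p_y=9, I=37: y* = 0.375·37/9 = 1.5417.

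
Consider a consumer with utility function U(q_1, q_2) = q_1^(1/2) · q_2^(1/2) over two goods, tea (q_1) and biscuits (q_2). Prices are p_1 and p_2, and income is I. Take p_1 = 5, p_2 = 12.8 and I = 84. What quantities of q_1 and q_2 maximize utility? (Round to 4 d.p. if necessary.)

q_1* = 8.4, q_2* = 3.2812

MU_q_1/MU_q_2 = (0.5·q_2)/(0.5·q_1); tangency sets this equal to p_1/p_2.
So 0.5·p_2·q_2 = 0.5·p_1·q_1; combined with the budget, a share 0.5 of income goes to q_1.
Demand: q_1*(p_1,p_2,I) = 0.5·I/p_1 and q_2* = 0.5·I/p_2.
At p_1=5, p_2=12.8, I=84: q_1* = 0.5·84/5 = 8.4, q_2* = 3.2812.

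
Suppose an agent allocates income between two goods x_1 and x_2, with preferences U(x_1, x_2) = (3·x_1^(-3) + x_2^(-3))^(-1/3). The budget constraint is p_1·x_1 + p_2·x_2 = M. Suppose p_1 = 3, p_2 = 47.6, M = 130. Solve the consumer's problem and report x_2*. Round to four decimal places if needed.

With the ratio pinned down, the budget gives x_1* = M/(p_1 + p_2·(x_2/x_1)) and x_2* = (x_2/x_1)·x_1*.
Numerically x_2/x_1 = 0.380713, so x_1* = 130/(3 + 47.6·0.380713) = 6.1547 and x_2* = 0.380713·6.1547 = 2.3432.

x_2* = 2.3432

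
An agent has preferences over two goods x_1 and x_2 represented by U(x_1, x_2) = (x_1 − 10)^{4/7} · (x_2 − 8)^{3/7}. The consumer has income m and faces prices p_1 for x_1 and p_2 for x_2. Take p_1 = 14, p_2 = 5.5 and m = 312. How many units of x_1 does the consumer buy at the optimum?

MRS = (4/3)·(x_2−8)/(x_1−10). Tangency with p_1/p_2 gives x_2−8 = (3/4)·(p_1/p_2)·(x_1−10).
After buying the subsistence bundle (10, 8), a share 4/7 of the remaining income goes to x_1: x_1* = 10 + 4/7·(m − 10p_1 − 8p_2)/p_1.
Discretionary income = 312 − 10·14 − 8·5.5 = 128; x_1* = 10 + 4/7·128/14 = 15.2245.

x_1* = 15.2245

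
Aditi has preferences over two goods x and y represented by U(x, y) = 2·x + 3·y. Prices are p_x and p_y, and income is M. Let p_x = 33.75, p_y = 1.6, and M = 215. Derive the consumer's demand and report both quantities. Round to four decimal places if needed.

y gives more utility per dollar, so spend all income on y: y* = M/p_y, x* = 0.
Numerically: x* = 0, y* = 134.375.

x* = 0, y* = 134.375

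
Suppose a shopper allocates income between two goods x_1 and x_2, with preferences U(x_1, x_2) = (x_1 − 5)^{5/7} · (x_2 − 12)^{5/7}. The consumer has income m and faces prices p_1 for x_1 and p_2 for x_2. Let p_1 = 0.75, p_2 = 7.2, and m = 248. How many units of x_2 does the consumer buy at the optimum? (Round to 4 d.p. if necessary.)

x_2* = 22.9618

Let x_1' = x_1−5, x_2' = x_2−12. MRS = x_2'/x_1' = p_1/p_2.
Substituting into the budget: x_1* = 5 + 0.5·(m − 5·p_1 − 12·p_2)/p_1, and x_2* = 12 + 0.5·(…)/p_2.
Discretionary income = 248 − 5·0.75 − 12·7.2 = 157.85; x_2* = 12 + 0.5·157.85/7.2 = 22.9618.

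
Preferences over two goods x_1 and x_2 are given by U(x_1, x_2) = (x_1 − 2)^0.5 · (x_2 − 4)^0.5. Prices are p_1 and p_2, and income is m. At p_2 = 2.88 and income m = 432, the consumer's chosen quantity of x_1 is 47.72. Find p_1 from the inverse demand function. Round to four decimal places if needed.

MRS = (x_2−4)/(x_1−2). Tangency with p_1/p_2 gives x_2−4 = (p_1/p_2)·(x_1−2).
After buying the subsistence bundle (2, 4), a share 0.5 of the remaining income goes to x_1: x_1* = 2 + 0.5·(m − 2p_1 − 4p_2)/p_1.
Set x_1* = 47.72 in the demand function and solve for p_1: p_1 = 4.5.

p_1 = 4.5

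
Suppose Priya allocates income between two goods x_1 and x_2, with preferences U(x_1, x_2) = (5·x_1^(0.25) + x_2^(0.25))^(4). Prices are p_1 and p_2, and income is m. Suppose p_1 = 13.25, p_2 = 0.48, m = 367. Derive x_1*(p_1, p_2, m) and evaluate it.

From the CES first-order condition, 5·(x_2/x_1)^(0.75) = p_1/p_2.
Hence x_2/x_1 = ((1/5)·p_1/p_2)^(1/(0.75)), i.e. raised to the 4/3 power.
With the ratio pinned down, the budget gives x_1* = m/(p_1 + p_2·(x_2/x_1)) and x_2* = (x_2/x_1)·x_1*.
Numerically x_2/x_1 = 9.757521, so x_1* = 367/(13.25 + 0.48·9.757521) = 20.4644.

x_1* = 20.4644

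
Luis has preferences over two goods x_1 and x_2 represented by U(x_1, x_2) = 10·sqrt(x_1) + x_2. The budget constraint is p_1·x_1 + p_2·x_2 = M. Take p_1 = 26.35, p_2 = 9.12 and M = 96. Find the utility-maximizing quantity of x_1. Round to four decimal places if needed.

Solve: √x_1 = 5·p_2/p_1, so x_1*(p_1,p_2) = (5·p_2/p_1)², and x_2* = (M − p_1·x_1*)/p_2.
Plugging in: x_1* = (5·9.12/26.35)² = 2.9948.

x_1* = 2.9948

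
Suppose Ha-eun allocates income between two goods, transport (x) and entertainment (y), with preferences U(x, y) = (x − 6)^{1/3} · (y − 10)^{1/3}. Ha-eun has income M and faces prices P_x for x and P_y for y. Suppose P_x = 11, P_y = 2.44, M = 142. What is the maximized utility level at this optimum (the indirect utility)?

MRS = (y−10)/(x−6). Tangency with P_x/P_y gives y−10 = (P_x/P_y)·(x−6).
Substituting into the budget: x* = 6 + 0.5·(M − 6·P_x − 10·P_y)/P_x, and y* = 10 + 0.5·(…)/P_y.
Discretionary income = 142 − 6·11 − 10·2.44 = 51.6; x* = 6 + 0.5·51.6/11 = 8.3455; y* = 10 + 0.5·51.6/2.44 = 20.5738.
Utility at the optimum: U(8.3455, 20.5738) = 2.9162.

V = 2.9162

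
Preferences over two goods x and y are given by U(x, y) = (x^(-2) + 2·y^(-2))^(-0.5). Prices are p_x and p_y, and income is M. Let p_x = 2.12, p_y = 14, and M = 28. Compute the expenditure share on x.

share on x = 0.184

From the CES first-order condition, (1/2)·(y/x)^(3) = p_x/p_y.
Hence y/x = (2·p_x/p_y)^(1/(3)), i.e. raised to the 1/3 power.
With the ratio pinned down, the budget gives x* = M/(p_x + p_y·(y/x)) and y* = (y/x)·x*.
Numerically y/x = 0.671551, so x* = 28/(2.12 + 14·0.671551) = 2.4302 and y* = 0.671551·2.4302 = 1.632.
Expenditure on x: 2.12·2.4302 = 5.152; share = 0.184.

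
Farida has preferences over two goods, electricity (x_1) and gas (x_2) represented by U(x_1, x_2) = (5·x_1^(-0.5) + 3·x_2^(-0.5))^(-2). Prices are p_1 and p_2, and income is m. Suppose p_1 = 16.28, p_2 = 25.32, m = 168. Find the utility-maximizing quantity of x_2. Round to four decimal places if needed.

From the CES first-order condition, (5/3)·(x_2/x_1)^(1.5) = p_1/p_2.
Solve for the ratio: x_2/x_1 = [(3/5)·p_1/p_2]^(2/3).
Substitute x_2 = (x_2/x_1)·x_1 into the budget: x_1* = m/(p_1 + p_2·(x_2/x_1)).
Numerically x_2/x_1 = 0.529942, so x_1* = 168/(16.28 + 25.32·0.529942) = 5.6569 and x_2* = 0.529942·5.6569 = 2.9978.

x_2* = 2.9978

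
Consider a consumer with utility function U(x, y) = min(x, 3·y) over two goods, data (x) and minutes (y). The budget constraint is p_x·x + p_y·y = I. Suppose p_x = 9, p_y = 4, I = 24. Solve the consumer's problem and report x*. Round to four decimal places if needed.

With perfect complements, no substitution: consume in ratio x:y = 3:1.
Budget: p_x·x + p_y·(1/3)·x = I, so (3·p_x + p_y)·x = 3·I.
Demand: x*(p_x,p_y,I) = 3·I/(3·p_x + p_y), y* = I/(3·p_x + p_y).
Here 3·9 + 4 = 31, giving x* = 2.3226.

x* = 2.3226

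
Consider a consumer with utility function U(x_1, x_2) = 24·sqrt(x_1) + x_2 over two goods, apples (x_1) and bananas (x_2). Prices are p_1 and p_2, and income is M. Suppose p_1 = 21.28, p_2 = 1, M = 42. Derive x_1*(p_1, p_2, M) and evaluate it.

x_1* = 0.318

Utility is quasi-linear in x_2; the FOC for x_1 is 12/√x_1 = p_1/p_2.
Thus x_1* = (12·p_2/p_1)² — independent of M — with the rest of income spent on x_2.
Plugging in: x_1* = (12·1/21.28)² = 0.318.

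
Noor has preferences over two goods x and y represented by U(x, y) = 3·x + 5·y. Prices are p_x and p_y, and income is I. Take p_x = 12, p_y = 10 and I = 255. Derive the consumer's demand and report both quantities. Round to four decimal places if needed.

x* = 0, y* = 25.5

y gives more utility per dollar, so spend all income on y: y* = I/p_y, x* = 0.
Numerically: x* = 0, y* = 25.5.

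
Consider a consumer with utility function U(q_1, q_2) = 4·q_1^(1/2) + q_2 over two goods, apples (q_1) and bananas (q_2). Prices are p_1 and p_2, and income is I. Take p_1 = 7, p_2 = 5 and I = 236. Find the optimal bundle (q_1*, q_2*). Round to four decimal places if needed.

q_1* = 2.0408, q_2* = 44.3429

Utility is quasi-linear in q_2; the FOC for q_1 is 2/√q_1 = p_1/p_2.
Thus q_1* = (2·p_2/p_1)² — independent of I — with the rest of income spent on q_2.
Plugging in: q_1* = (2·5/7)² = 2.0408, q_2* = 44.3429.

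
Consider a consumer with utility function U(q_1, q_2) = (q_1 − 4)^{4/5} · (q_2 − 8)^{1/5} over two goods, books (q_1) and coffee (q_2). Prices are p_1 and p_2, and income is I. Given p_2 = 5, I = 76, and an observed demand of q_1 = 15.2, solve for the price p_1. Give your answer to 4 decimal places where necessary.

p_1 = 2

This is Cobb-Douglas in (q_1−4, q_2−8): tangency gives 0.8·p_2·(q_2−8) = 0.2·p_1·(q_1−4).
After buying the subsistence bundle (4, 8), a share 0.8 of the remaining income goes to q_1: q_1* = 4 + 0.8·(I − 4p_1 − 8p_2)/p_1.
Set q_1* = 15.2 in the demand function and solve for p_1: p_1 = 2.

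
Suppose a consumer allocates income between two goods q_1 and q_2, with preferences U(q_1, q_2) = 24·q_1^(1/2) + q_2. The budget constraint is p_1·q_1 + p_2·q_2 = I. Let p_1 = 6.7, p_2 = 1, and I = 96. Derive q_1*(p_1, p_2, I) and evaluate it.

Set MRS = p_1/p_2: 12·q_1^(−1/2) = p_1/p_2.
Solve: √q_1 = 12·p_2/p_1, so q_1*(p_1,p_2) = (12·p_2/p_1)², and q_2* = (I − p_1·q_1*)/p_2.
Plugging in: q_1* = (12·1/6.7)² = 3.2078.

q_1* = 3.2078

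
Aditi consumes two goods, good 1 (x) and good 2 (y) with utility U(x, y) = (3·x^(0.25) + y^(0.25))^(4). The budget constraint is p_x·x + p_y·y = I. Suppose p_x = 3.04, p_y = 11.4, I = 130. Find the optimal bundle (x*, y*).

x* = 37.2254, y* = 1.4767

MU_x ∝ 3·x^(-0.75), MU_y ∝ y^(-0.75), so MRS = 3·(y/x)^(0.75) = p_x/p_y.
Solve for the ratio: y/x = [(1/3)·p_x/p_y]^(4/3).
With the ratio pinned down, the budget gives x* = I/(p_x + p_y·(y/x)) and y* = (y/x)·x*.
Numerically y/x = 0.03967, so x* = 130/(3.04 + 11.4·0.03967) = 37.2254 and y* = 0.03967·37.2254 = 1.4767.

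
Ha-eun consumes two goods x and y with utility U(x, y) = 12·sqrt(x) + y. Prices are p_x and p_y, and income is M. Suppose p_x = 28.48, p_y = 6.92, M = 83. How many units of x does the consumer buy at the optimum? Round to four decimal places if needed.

x* = 2.1254

Solve: √x = 6·p_y/p_x, so x*(p_x,p_y) = (6·p_y/p_x)², and y* = (M − p_x·x*)/p_y.
Plugging in: x* = (6·6.92/28.48)² = 2.1254.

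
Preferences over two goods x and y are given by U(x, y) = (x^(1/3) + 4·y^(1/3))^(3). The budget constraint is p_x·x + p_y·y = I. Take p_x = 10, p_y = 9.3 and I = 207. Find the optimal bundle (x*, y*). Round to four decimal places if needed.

From the CES first-order condition, (1/4)·(y/x)^(2/3) = p_x/p_y.
Hence y/x = (4·p_x/p_y)^(1/(2/3)), i.e. raised to the 1.5 power.
With the ratio pinned down, the budget gives x* = I/(p_x + p_y·(y/x)) and y* = (y/x)·x*.
Numerically y/x = 8.920015, so x* = 207/(10 + 9.3·8.920015) = 2.2269 and y* = 8.920015·2.2269 = 19.8636.

x* = 2.2269, y* = 19.8636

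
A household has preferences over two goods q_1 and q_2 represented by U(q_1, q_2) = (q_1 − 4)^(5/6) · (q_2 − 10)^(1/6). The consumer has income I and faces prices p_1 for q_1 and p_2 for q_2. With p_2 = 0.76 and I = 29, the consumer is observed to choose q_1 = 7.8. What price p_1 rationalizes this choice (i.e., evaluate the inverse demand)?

This is Cobb-Douglas in (q_1−4, q_2−10): tangency gives 5/6·p_2·(q_2−10) = 1/6·p_1·(q_1−4).
After buying the subsistence bundle (4, 10), a share 5/6 of the remaining income goes to q_1: q_1* = 4 + 5/6·(I − 4p_1 − 10p_2)/p_1.
Set q_1* = 7.8 in the demand function and solve for p_1: p_1 = 2.5.

p_1 = 2.5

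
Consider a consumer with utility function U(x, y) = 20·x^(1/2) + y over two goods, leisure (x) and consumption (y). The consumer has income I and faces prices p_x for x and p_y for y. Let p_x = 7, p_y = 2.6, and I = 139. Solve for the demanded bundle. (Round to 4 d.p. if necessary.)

Utility is quasi-linear in y; the FOC for x is 10/√x = p_x/p_y.
Thus x* = (10·p_y/p_x)² — independent of I — with the rest of income spent on y.
Plugging in: x* = (10·2.6/7)² = 13.7959, y* = 16.3187.

x* = 13.7959, y* = 16.3187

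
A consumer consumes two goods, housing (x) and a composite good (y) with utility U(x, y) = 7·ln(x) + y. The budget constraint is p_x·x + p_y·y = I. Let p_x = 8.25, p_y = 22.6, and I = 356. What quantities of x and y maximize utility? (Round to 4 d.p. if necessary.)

x* = 19.1758, y* = 8.7522

So x*(p_x,p_y) = 7·p_y/p_x, independent of income; and y* = (I − 7·p_y)/p_y.
At the given prices: x* = 7·22.6/8.25 = 19.1758, and y* = 8.7522.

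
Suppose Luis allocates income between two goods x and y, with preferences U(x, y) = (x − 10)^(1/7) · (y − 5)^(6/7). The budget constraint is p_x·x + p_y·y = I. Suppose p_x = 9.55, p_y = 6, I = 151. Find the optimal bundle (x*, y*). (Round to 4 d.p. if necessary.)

x* = 10.3815, y* = 8.6429

This is Cobb-Douglas in (x−10, y−5): tangency gives 1/7·p_y·(y−5) = 6/7·p_x·(x−10).
After buying the subsistence bundle (10, 5), a share 1/7 of the remaining income goes to x: x* = 10 + 1/7·(I − 10p_x − 5p_y)/p_x.
Discretionary income = 151 − 10·9.55 − 5·6 = 25.5; x* = 10 + 1/7·25.5/9.55 = 10.3815; y* = 5 + 6/7·25.5/6 = 8.6429.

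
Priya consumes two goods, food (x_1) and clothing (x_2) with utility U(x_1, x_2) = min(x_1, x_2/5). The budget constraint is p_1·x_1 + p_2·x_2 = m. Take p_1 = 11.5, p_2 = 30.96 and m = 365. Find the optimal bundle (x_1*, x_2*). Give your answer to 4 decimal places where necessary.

x_1* = 2.1948, x_2* = 10.9741

Leontief preferences: the optimum is at the kink where x_1/1 = x_2/5, i.e. x_2 = 5·x_1.
Budget: p_1·x_1 + p_2·5·x_1 = m, so (p_1 + 5·p_2)·x_1 = m.
Demand: x_1*(p_1,p_2,m) = m/(p_1 + 5·p_2), x_2* = 5·m/(p_1 + 5·p_2).
Here 11.5 + 5·30.96 = 166.3, giving x_1* = 2.1948 and x_2* = 10.9741.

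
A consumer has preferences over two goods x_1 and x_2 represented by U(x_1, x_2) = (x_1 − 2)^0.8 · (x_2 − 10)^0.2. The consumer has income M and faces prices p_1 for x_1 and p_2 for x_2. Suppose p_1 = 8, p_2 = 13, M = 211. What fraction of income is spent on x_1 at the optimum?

share on x_1 = 0.3223

Substituting into the budget: x_1* = 2 + 0.8·(M − 2·p_1 − 10·p_2)/p_1, and x_2* = 10 + 0.2·(…)/p_2.
Discretionary income = 211 − 2·8 − 10·13 = 65; x_1* = 2 + 0.8·65/8 = 8.5; x_2* = 10 + 0.2·65/13 = 11.
Expenditure on x_1: 8·8.5 = 68; share = 0.3223.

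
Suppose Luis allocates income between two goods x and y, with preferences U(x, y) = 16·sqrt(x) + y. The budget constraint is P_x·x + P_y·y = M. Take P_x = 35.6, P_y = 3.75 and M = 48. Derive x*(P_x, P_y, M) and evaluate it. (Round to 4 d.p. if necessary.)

MU_x = 8/√x, MU_y = 1. Tangency: 8/√x = P_x/P_y.
Thus x* = (8·P_y/P_x)² — independent of M — with the rest of income spent on y.
Plugging in: x* = (8·3.75/35.6)² = 0.7101.

x* = 0.7101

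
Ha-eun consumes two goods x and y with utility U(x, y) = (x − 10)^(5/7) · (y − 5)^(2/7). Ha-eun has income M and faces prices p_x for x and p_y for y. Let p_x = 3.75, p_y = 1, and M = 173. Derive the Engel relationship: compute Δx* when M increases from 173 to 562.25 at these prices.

Δx* = 74.1429

MRS = (5/2)·(y−5)/(x−10). Tangency with p_x/p_y gives y−5 = (2/5)·(p_x/p_y)·(x−10).
Substituting into the budget: x* = 10 + 5/7·(M − 10·p_x − 5·p_y)/p_x, and y* = 5 + 2/7·(…)/p_y.
Discretionary income = 173 − 10·3.75 − 5·1 = 130.5; x* = 10 + 5/7·130.5/3.75 = 34.8571.
At M' = 562.25: x* = 109. Change: 109 − 34.8571 = 74.1429.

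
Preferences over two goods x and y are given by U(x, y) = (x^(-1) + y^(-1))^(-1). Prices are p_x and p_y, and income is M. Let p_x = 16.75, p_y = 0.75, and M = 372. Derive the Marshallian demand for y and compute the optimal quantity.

y* = 86.6252

With the ratio pinned down, the budget gives x* = M/(p_x + p_y·(y/x)) and y* = (y/x)·x*.
Numerically y/x = 4.725816, so x* = 372/(16.75 + 0.75·4.725816) = 18.3302 and y* = 4.725816·18.3302 = 86.6252.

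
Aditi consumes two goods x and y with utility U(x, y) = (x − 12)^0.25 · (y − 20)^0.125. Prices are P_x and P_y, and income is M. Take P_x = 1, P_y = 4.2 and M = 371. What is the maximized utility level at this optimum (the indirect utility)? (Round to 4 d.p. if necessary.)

This is Cobb-Douglas in (x−12, y−20): tangency gives 0.25·P_y·(y−20) = 0.125·P_x·(x−12).
After buying the subsistence bundle (12, 20), a share 2/3 of the remaining income goes to x: x* = 12 + 2/3·(M − 12P_x − 20P_y)/P_x.
Discretionary income = 371 − 12·1 − 20·4.2 = 275; x* = 12 + 2/3·275/1 = 195.3333; y* = 20 + 1/3·275/4.2 = 41.8254.
Utility at the optimum: U(195.3333, 41.8254) = 5.4098.

V = 5.4098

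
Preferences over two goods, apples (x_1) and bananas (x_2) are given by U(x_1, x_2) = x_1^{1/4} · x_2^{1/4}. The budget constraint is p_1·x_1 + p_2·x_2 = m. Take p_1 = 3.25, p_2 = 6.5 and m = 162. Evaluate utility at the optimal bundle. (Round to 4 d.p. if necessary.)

Tangency: MRS = x_2/x_1 = p_1/p_2.
Rearranging, p_2·x_2 = p_1·x_1. Substituting into the budget gives p_1·x_1·(1 + 1) = m.
Demand: x_1*(p_1,p_2,m) = 0.5·m/p_1 and x_2* = 0.5·m/p_2.
At p_1=3.25, p_2=6.5, m=162: x_1* = 0.5·162/3.25 = 24.9231, x_2* = 12.4615.
Utility at the optimum: U(24.9231, 12.4615) = 4.198.

V = 4.198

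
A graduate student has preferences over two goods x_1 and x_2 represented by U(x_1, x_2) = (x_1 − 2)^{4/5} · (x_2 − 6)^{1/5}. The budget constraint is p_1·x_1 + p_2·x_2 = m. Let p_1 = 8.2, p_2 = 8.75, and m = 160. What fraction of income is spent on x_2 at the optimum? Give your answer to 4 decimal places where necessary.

MRS = 4·(x_2−6)/(x_1−2). Tangency with p_1/p_2 gives x_2−6 = (1/4)·(p_1/p_2)·(x_1−2).
After buying the subsistence bundle (2, 6), a share 0.8 of the remaining income goes to x_1: x_1* = 2 + 0.8·(m − 2p_1 − 6p_2)/p_1.
Discretionary income = 160 − 2·8.2 − 6·8.75 = 91.1; x_1* = 2 + 0.8·91.1/8.2 = 10.8878; x_2* = 6 + 0.2·91.1/8.75 = 8.0823.
Expenditure on x_2: 8.75·8.0823 = 70.72; share = 0.442.

share on x_2 = 0.442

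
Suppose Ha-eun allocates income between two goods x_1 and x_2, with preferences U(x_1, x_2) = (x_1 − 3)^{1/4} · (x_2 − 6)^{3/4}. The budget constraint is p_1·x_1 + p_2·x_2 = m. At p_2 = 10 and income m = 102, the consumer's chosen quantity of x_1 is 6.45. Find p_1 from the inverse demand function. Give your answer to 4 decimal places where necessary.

p_1 = 2.5

MRS = (1/3)·(x_2−6)/(x_1−3). Tangency with p_1/p_2 gives x_2−6 = 3·(p_1/p_2)·(x_1−3).
Substituting into the budget: x_1* = 3 + 0.25·(m − 3·p_1 − 6·p_2)/p_1, and x_2* = 6 + 0.75·(…)/p_2.
Set x_1* = 6.45 in the demand function and solve for p_1: p_1 = 2.5.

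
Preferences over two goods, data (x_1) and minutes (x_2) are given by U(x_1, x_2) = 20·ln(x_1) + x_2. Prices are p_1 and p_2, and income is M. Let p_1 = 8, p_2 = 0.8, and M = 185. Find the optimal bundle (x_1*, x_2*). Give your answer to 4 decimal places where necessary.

So x_1*(p_1,p_2) = 20·p_2/p_1, independent of income; and x_2* = (M − 20·p_2)/p_2.
At the given prices: x_1* = 20·0.8/8 = 2, and x_2* = 211.25.

x_1* = 2, x_2* = 211.25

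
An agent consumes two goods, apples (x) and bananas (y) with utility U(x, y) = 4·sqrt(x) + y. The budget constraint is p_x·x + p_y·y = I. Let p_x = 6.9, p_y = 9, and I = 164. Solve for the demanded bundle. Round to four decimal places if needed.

x* = 6.8053, y* = 13.0048

MU_x = 2/√x, MU_y = 1. Tangency: 2/√x = p_x/p_y.
Thus x* = (2·p_y/p_x)² — independent of I — with the rest of income spent on y.
Plugging in: x* = (2·9/6.9)² = 6.8053, y* = 13.0048.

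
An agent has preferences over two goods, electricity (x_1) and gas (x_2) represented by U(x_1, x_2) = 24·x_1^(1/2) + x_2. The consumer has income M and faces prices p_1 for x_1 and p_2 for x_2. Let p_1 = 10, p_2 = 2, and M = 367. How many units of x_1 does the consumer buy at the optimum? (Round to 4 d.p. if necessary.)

x_1* = 5.76

Set MRS = p_1/p_2: 12·x_1^(−1/2) = p_1/p_2.
Solve: √x_1 = 12·p_2/p_1, so x_1*(p_1,p_2) = (12·p_2/p_1)², and x_2* = (M − p_1·x_1*)/p_2.
Plugging in: x_1* = (12·2/10)² = 5.76.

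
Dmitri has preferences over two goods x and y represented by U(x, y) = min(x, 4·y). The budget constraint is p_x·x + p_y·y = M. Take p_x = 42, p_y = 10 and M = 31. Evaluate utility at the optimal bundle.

V = 0.6966

With perfect complements, no substitution: consume in ratio x:y = 4:1.
Budget: p_x·x + p_y·(1/4)·x = M, so (4·p_x + p_y)·x = 4·M.
Demand: x*(p_x,p_y,M) = 4·M/(4·p_x + p_y), y* = M/(4·p_x + p_y).
Here 4·42 + 10 = 178, giving x* = 0.6966 and y* = 0.1742.
Utility at the optimum: U(0.6966, 0.1742) = 0.6966.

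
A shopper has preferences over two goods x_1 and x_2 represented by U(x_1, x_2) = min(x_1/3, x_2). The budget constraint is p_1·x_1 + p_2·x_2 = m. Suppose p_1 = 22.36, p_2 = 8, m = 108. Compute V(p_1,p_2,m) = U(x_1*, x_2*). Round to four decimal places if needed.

V = 1.4385

With perfect complements, no substitution: consume in ratio x_1:x_2 = 3:1.
Budget: p_1·x_1 + p_2·(1/3)·x_1 = m, so (3·p_1 + p_2)·x_1 = 3·m.
Demand: x_1*(p_1,p_2,m) = 3·m/(3·p_1 + p_2), x_2* = m/(3·p_1 + p_2).
Here 3·22.36 + 8 = 75.08, giving x_1* = 4.3154 and x_2* = 1.4385.
Utility at the optimum: U(4.3154, 1.4385) = 1.4385.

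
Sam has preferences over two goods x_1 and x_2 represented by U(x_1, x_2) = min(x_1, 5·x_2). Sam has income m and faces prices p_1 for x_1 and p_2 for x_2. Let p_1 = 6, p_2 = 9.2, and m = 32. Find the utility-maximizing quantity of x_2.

Here 5·6 + 9.2 = 39.2, giving x_2* = 0.8163.

x_2* = 0.8163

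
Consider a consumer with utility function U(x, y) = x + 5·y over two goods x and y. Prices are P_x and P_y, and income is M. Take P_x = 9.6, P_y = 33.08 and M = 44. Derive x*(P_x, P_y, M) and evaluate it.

y gives more utility per dollar, so spend all income on y: y* = M/P_y, x* = 0.
Numerically: x* = 0, y* = 1.3301.

x* = 0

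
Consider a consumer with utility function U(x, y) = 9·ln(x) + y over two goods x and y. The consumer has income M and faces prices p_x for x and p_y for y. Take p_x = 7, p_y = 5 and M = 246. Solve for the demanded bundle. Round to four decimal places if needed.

x* = 6.4286, y* = 40.2

Set MRS = p_x/p_y: (9/x)/1 = p_x/p_y.
So x*(p_x,p_y) = 9·p_y/p_x, independent of income; and y* = (M − 9·p_y)/p_y.
At the given prices: x* = 9·5/7 = 6.4286, and y* = 40.2.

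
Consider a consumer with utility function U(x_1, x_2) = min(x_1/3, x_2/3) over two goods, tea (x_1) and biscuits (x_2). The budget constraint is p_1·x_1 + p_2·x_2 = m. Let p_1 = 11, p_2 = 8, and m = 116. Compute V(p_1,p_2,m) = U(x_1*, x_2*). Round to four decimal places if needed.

Here 3·11 + 3·8 = 57, giving x_1* = 6.1053 and x_2* = 6.1053.
Utility at the optimum: U(6.1053, 6.1053) = 2.0351.

V = 2.0351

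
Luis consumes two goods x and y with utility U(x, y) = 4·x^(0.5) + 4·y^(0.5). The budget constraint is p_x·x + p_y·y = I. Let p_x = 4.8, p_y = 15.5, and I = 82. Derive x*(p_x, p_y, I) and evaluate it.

x* = 13.0439

MRS = MU_x/MU_y = (y/x)^(0.5). Set equal to p_x/p_y.
Solve for the ratio: y/x = [p_x/p_y]^(2).
Substitute y = (y/x)·x into the budget: x* = I/(p_x + p_y·(y/x)).
Numerically y/x = 0.0959, so x* = 82/(4.8 + 15.5·0.0959) = 13.0439.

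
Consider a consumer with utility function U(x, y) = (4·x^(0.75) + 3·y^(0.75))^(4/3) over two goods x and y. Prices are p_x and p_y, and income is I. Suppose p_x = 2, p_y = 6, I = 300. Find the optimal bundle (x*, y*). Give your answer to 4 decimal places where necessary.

MRS = MU_x/MU_y = (4/3)·(y/x)^(0.25). Set equal to p_x/p_y.
Hence y/x = ((3/4)·p_x/p_y)^(1/(0.25)), i.e. raised to the 4 power.
With the ratio pinned down, the budget gives x* = I/(p_x + p_y·(y/x)) and y* = (y/x)·x*.
Numerically y/x = 0.003906, so x* = 300/(2 + 6·0.003906) = 148.2625 and y* = 0.003906·148.2625 = 0.5792.

x* = 148.2625, y* = 0.5792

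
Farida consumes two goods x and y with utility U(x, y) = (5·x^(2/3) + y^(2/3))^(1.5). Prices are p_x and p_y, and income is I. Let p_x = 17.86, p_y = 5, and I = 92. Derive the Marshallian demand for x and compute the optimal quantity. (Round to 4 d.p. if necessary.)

x* = 4.6741

Numerically y/x = 0.364606, so x* = 92/(17.86 + 5·0.364606) = 4.6741.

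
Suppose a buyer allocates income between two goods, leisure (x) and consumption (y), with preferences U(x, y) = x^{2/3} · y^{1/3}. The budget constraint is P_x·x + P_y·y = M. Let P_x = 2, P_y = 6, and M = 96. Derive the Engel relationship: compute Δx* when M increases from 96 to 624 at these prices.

Demand: x*(P_x,P_y,M) = 2/3·M/P_x and y* = 1/3·M/P_y.
At P_x=2, P_y=6, M=96: x* = 2/3·96/2 = 32.
At M' = 624: x* = 208. Change: 208 − 32 = 176.

Δx* = 176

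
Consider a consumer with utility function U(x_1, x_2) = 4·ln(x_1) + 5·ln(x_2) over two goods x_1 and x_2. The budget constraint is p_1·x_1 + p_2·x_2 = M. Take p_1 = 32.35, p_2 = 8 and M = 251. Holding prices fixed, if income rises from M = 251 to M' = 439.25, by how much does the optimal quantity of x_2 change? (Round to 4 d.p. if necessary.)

Δx_2* = 13.0729

The MRS is (4/5)·x_2/x_1. Set MRS = p_1/p_2.
So 4·p_2·x_2 = 5·p_1·x_1; combined with the budget, a share 4/9 of income goes to x_1.
Demand: x_1*(p_1,p_2,M) = 4/9·M/p_1 and x_2* = 5/9·M/p_2.
At p_1=32.35, p_2=8, M=251: x_2* = 5/9·251/8 = 17.4306.
At M' = 439.25: x_2* = 30.5035. Change: 30.5035 − 17.4306 = 13.0729.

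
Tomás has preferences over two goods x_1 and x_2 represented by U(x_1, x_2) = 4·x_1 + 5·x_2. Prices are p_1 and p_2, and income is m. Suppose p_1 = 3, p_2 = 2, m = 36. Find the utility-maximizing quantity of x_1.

x_1* = 0

Perfect substitutes: compare marginal utility per dollar. 4/p_1 vs 5/p_2 → 1.3333 vs 2.5.
x_2 gives more utility per dollar, so spend all income on x_2: x_2* = m/p_2, x_1* = 0.
Numerically: x_1* = 0, x_2* = 18.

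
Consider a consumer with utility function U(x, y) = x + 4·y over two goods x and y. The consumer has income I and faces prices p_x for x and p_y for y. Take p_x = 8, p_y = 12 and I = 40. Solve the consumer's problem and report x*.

y gives more utility per dollar, so spend all income on y: y* = I/p_y, x* = 0.
Numerically: x* = 0, y* = 3.3333.

x* = 0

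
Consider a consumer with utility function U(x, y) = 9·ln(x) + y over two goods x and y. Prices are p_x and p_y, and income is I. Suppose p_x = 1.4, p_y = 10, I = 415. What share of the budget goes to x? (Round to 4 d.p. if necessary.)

At the given prices: x* = 9·10/1.4 = 64.2857, and y* = 32.5.
Expenditure on x: 1.4·64.2857 = 90; share = 0.2169.

share on x = 0.2169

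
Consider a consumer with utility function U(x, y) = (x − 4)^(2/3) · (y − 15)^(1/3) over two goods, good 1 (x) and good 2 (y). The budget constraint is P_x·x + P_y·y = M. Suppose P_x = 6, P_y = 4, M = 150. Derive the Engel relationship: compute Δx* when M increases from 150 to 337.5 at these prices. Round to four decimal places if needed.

Δx* = 20.8333

Discretionary income = 150 − 4·6 − 15·4 = 66; x* = 4 + 2/3·66/6 = 11.3333.
At M' = 337.5: x* = 32.1667. Change: 32.1667 − 11.3333 = 20.8333.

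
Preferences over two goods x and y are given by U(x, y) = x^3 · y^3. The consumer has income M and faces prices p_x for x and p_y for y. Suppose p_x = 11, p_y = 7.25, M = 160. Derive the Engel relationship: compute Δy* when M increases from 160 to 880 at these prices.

Tangency: MRS = y/x = p_x/p_y.
So 3·p_y·y = 3·p_x·x; combined with the budget, a share 0.5 of income goes to x.
Demand: x*(p_x,p_y,M) = 0.5·M/p_x and y* = 0.5·M/p_y.
At p_x=11, p_y=7.25, M=160: y* = 0.5·160/7.25 = 11.0345.
At M' = 880: y* = 60.6897. Change: 60.6897 − 11.0345 = 49.6552.

Δy* = 49.6552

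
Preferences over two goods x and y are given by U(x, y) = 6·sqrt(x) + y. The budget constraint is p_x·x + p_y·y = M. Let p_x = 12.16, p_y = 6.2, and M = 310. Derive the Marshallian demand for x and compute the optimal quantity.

MU_x = 3/√x, MU_y = 1. Tangency: 3/√x = p_x/p_y.
Thus x* = (3·p_y/p_x)² — independent of M — with the rest of income spent on y.
Plugging in: x* = (3·6.2/12.16)² = 2.3397.

x* = 2.3397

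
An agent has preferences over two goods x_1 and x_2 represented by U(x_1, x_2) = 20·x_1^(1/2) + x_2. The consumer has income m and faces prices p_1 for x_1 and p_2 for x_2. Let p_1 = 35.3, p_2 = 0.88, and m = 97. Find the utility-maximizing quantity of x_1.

x_1* = 0.0621

Utility is quasi-linear in x_2; the FOC for x_1 is 10/√x_1 = p_1/p_2.
Solve: √x_1 = 10·p_2/p_1, so x_1*(p_1,p_2) = (10·p_2/p_1)², and x_2* = (m − p_1·x_1*)/p_2.
Plugging in: x_1* = (10·0.88/35.3)² = 0.0621.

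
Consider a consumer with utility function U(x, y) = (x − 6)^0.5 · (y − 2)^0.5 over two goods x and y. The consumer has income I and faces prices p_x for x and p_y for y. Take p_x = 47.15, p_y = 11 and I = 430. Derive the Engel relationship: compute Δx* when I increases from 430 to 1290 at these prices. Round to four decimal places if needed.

Let x' = x−6, y' = y−2. MRS = y'/x' = p_x/p_y.
After buying the subsistence bundle (6, 2), a share 0.5 of the remaining income goes to x: x* = 6 + 0.5·(I − 6p_x − 2p_y)/p_x.
Discretionary income = 430 − 6·47.15 − 2·11 = 125.1; x* = 6 + 0.5·125.1/47.15 = 7.3266.
At I' = 1290: x* = 16.4464. Change: 16.4464 − 7.3266 = 9.1198.

Δx* = 9.1198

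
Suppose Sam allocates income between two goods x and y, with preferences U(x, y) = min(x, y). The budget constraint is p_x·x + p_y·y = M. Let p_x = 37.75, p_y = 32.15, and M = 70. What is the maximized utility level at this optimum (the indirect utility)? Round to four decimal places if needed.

V = 1.0014

Leontief preferences: the optimum is at the kink where x/1 = y/1, i.e. y = x.
Budget: p_x·x + p_y·x = M, so (p_x + p_y)·x = M.
Demand: x*(p_x,p_y,M) = M/(p_x + p_y), y* = M/(p_x + p_y).
Here 37.75 + 32.15 = 69.9, giving x* = 1.0014 and y* = 1.0014.
Utility at the optimum: U(1.0014, 1.0014) = 1.0014.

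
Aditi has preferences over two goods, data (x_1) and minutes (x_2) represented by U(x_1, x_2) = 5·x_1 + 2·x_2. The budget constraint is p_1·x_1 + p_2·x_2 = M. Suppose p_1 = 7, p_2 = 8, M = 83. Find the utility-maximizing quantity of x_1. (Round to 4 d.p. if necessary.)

x_1* = 11.8571

x_1 gives more utility per dollar, so spend all income on x_1: x_1* = M/p_1, x_2* = 0.
Numerically: x_1* = 11.8571, x_2* = 0.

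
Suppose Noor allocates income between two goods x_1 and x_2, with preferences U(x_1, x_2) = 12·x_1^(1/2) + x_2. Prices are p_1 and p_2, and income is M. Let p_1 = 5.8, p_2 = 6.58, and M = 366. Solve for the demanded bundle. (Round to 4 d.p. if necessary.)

Set MRS = p_1/p_2: 6·x_1^(−1/2) = p_1/p_2.
Solve: √x_1 = 6·p_2/p_1, so x_1*(p_1,p_2) = (6·p_2/p_1)², and x_2* = (M − p_1·x_1*)/p_2.
Plugging in: x_1* = (6·6.58/5.8)² = 46.3338, x_2* = 14.7817.

x_1* = 46.3338, x_2* = 14.7817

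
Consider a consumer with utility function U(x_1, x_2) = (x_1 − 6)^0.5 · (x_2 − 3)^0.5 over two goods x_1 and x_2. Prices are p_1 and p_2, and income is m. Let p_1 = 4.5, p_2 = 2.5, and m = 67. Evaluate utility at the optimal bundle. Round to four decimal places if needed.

V = 4.8448

This is Cobb-Douglas in (x_1−6, x_2−3): tangency gives 0.5·p_2·(x_2−3) = 0.5·p_1·(x_1−6).
After buying the subsistence bundle (6, 3), a share 0.5 of the remaining income goes to x_1: x_1* = 6 + 0.5·(m − 6p_1 − 3p_2)/p_1.
Discretionary income = 67 − 6·4.5 − 3·2.5 = 32.5; x_1* = 6 + 0.5·32.5/4.5 = 9.6111; x_2* = 3 + 0.5·32.5/2.5 = 9.5.
Utility at the optimum: U(9.6111, 9.5) = 4.8448.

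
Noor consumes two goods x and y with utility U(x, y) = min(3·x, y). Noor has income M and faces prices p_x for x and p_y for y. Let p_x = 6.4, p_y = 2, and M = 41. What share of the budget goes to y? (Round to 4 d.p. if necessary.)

Leontief preferences: the optimum is at the kink where x/1 = y/3, i.e. y = 3·x.
Budget: p_x·x + p_y·3·x = M, so (p_x + 3·p_y)·x = M.
Demand: x*(p_x,p_y,M) = M/(p_x + 3·p_y), y* = 3·M/(p_x + 3·p_y).
Here 6.4 + 3·2 = 12.4, giving x* = 3.3065 and y* = 9.9194.
Expenditure on y: 2·9.9194 = 19.8387; share = 0.4839.

share on y = 0.4839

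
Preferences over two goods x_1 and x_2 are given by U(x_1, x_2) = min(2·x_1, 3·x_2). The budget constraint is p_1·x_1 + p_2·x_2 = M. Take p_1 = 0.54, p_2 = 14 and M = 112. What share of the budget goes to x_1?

share on x_1 = 0.0547

With perfect complements, no substitution: consume in ratio x_1:x_2 = 3:2.
Budget: p_1·x_1 + p_2·(2/3)·x_1 = M, so (3·p_1 + 2·p_2)·x_1 = 3·M.
Demand: x_1*(p_1,p_2,M) = 3·M/(3·p_1 + 2·p_2), x_2* = 2·M/(3·p_1 + 2·p_2).
Here 3·0.54 + 2·14 = 29.62, giving x_1* = 11.3437 and x_2* = 7.5625.
Expenditure on x_1: 0.54·11.3437 = 6.1256; share = 0.0547.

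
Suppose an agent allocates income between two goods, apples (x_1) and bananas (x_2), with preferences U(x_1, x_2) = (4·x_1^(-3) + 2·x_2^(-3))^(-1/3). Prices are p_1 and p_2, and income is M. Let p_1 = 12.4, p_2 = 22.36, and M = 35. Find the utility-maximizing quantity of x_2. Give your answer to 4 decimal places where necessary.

Substitute x_2 = (x_2/x_1)·x_1 into the budget: x_1* = M/(p_1 + p_2·(x_2/x_1)).
Numerically x_2/x_1 = 0.725655, so x_1* = 35/(12.4 + 22.36·0.725655) = 1.2227 and x_2* = 0.725655·1.2227 = 0.8872.

x_2* = 0.8872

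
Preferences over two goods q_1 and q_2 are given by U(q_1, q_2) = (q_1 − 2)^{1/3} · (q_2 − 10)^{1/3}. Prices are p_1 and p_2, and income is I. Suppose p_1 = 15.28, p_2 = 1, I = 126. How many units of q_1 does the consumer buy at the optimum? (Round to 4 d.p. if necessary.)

After buying the subsistence bundle (2, 10), a share 0.5 of the remaining income goes to q_1: q_1* = 2 + 0.5·(I − 2p_1 − 10p_2)/p_1.
Discretionary income = 126 − 2·15.28 − 10·1 = 85.44; q_1* = 2 + 0.5·85.44/15.28 = 4.7958.

q_1* = 4.7958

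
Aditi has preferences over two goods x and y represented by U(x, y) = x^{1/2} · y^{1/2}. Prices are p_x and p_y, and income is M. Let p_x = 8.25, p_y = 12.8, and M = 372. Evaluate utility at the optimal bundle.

V = 18.1001

Demand: x*(p_x,p_y,M) = 0.5·M/p_x and y* = 0.5·M/p_y.
At p_x=8.25, p_y=12.8, M=372: x* = 0.5·372/8.25 = 22.5455, y* = 14.5312.
Utility at the optimum: U(22.5455, 14.5312) = 18.1001.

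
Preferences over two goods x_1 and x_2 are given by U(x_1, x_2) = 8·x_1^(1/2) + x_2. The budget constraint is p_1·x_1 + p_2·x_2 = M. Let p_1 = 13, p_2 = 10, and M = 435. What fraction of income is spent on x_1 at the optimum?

share on x_1 = 0.2829

Solve: √x_1 = 4·p_2/p_1, so x_1*(p_1,p_2) = (4·p_2/p_1)², and x_2* = (M − p_1·x_1*)/p_2.
Plugging in: x_1* = (4·10/13)² = 9.4675, x_2* = 31.1923.
Expenditure on x_1: 13·9.4675 = 123.0769; share = 0.2829.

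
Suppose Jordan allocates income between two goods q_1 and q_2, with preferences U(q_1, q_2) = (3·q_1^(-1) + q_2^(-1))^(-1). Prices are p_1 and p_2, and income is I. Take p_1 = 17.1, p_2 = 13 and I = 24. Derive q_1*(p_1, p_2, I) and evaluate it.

q_1* = 0.9336

MRS = MU_q_1/MU_q_2 = 3·(q_2/q_1)^(2). Set equal to p_1/p_2.
Hence q_2/q_1 = ((1/3)·p_1/p_2)^(1/(2)), i.e. raised to the 0.5 power.
With the ratio pinned down, the budget gives q_1* = I/(p_1 + p_2·(q_2/q_1)) and q_2* = (q_2/q_1)·q_1*.
Numerically q_2/q_1 = 0.662164, so q_1* = 24/(17.1 + 13·0.662164) = 0.9336.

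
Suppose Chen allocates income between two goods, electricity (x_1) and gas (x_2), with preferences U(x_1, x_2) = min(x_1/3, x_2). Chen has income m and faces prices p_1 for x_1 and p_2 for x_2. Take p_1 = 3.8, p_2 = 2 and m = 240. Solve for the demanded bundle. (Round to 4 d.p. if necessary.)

With perfect complements, no substitution: consume in ratio x_1:x_2 = 3:1.
Budget: p_1·x_1 + p_2·(1/3)·x_1 = m, so (3·p_1 + p_2)·x_1 = 3·m.
Demand: x_1*(p_1,p_2,m) = 3·m/(3·p_1 + p_2), x_2* = m/(3·p_1 + p_2).
Here 3·3.8 + 2 = 13.4, giving x_1* = 53.7313 and x_2* = 17.9104.

x_1* = 53.7313, x_2* = 17.9104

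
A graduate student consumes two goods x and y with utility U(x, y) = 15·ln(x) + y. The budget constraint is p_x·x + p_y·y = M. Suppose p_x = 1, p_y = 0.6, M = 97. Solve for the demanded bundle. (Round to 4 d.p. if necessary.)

Set MRS = p_x/p_y: (15/x)/1 = p_x/p_y.
So x*(p_x,p_y) = 15·p_y/p_x, independent of income; and y* = (M − 15·p_y)/p_y.
At the given prices: x* = 15·0.6/1 = 9, and y* = 146.6667.

x* = 9, y* = 146.6667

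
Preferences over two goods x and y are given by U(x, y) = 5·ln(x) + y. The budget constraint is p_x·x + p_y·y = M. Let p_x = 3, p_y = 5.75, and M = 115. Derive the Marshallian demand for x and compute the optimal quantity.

Set MRS = p_x/p_y: (5/x)/1 = p_x/p_y.
So x*(p_x,p_y) = 5·p_y/p_x, independent of income; and y* = (M − 5·p_y)/p_y.
At the given prices: x* = 5·5.75/3 = 9.5833.

x* = 9.5833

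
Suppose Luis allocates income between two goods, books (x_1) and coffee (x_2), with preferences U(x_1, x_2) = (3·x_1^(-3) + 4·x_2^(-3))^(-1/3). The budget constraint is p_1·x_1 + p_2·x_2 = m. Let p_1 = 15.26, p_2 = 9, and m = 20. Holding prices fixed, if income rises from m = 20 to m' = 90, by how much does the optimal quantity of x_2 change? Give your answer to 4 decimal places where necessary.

Δx_2* = 3.2642

From the CES first-order condition, (3/4)·(x_2/x_1)^(4) = p_1/p_2.
Hence x_2/x_1 = ((4/3)·p_1/p_2)^(1/(4)), i.e. raised to the 0.25 power.
With the ratio pinned down, the budget gives x_1* = m/(p_1 + p_2·(x_2/x_1)) and x_2* = (x_2/x_1)·x_1*.
Numerically x_2/x_1 = 1.226204, so x_1* = 20/(15.26 + 9·1.226204) = 0.7606 and x_2* = 1.226204·0.7606 = 0.9326.
At m' = 90: x_2* = 4.1968. Change: 4.1968 − 0.9326 = 3.2642.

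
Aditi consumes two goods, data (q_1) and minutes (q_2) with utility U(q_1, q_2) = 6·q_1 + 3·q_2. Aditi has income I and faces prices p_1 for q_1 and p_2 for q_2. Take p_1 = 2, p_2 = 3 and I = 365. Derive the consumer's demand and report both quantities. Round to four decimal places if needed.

q_1* = 182.5, q_2* = 0

Linear utility — the consumer picks whichever good has higher MU/price: 6/2 = 3 vs 3/3 = 1.
q_1 gives more utility per dollar, so spend all income on q_1: q_1* = I/p_1, q_2* = 0.
Numerically: q_1* = 182.5, q_2* = 0.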